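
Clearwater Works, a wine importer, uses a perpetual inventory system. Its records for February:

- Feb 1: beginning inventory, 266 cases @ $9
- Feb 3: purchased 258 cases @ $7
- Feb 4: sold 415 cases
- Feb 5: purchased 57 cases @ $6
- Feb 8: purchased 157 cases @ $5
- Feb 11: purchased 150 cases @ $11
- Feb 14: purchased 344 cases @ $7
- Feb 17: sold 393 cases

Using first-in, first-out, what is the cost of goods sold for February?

COGS = $6,097

Feb 4, 415 sold [FIFO — oldest first]: 266 @ $9 + 149 @ $7 = $3,437
Feb 17, 393 sold [FIFO — oldest first]: 109 @ $7 + 57 @ $6 + 157 @ $5 + 70 @ $11 = $2,660
Total COGS = $3,437 + $2,660 = $6,097
Ending inventory: 80 @ $11 + 344 @ $7 = $3,288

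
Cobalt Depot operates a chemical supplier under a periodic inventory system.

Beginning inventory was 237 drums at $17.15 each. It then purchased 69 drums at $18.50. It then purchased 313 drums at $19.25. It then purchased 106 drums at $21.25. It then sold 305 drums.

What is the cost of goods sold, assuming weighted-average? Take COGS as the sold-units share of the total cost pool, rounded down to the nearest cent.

Sale 1, sell 305: 305/725 × $13,618.80 → $5,729.28
Ending inventory (cost pool remaining) = $7,889.52
Check: goods available $13,618.80 = COGS $5,729.28 + ending $7,889.52

COGS = $5,729.28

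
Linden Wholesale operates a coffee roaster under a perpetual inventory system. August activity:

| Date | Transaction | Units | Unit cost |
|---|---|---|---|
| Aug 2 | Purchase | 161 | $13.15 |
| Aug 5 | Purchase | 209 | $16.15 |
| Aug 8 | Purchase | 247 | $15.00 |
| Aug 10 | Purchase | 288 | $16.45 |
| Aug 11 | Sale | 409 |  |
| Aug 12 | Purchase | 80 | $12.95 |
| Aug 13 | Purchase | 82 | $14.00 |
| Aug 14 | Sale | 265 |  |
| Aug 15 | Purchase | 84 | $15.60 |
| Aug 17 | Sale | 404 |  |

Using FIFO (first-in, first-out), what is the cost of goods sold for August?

Aug 11, 409 sold [FIFO — oldest first]: 161 @ $13.15 + 209 @ $16.15 + 39 @ $15.00 = $6,077.50
Aug 14, 265 sold [FIFO — oldest first]: 208 @ $15.00 + 57 @ $16.45 = $4,057.65
Aug 17, 404 sold [FIFO — oldest first]: 231 @ $16.45 + 80 @ $12.95 + 82 @ $14.00 + 11 @ $15.60 = $6,155.55
Total COGS = $6,077.50 + $4,057.65 + $6,155.55 = $16,290.70
Ending inventory: 73 @ $15.60 = $1,138.80
Check: goods available $17,429.50 = COGS $16,290.70 + ending $1,138.80

COGS = $16,290.70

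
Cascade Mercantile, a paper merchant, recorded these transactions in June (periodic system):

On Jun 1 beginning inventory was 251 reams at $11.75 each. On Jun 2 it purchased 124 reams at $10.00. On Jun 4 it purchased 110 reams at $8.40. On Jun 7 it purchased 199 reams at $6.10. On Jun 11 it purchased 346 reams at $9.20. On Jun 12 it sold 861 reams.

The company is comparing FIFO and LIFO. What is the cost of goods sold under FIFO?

COGS = $7,955.55

FIFO COGS: 251 @ $11.75 + 124 @ $10.00 + 110 @ $8.40 + 199 @ $6.10 + 177 @ $9.20 = $7,955.55
LIFO COGS: 346 @ $9.20 + 199 @ $6.10 + 110 @ $8.40 + 124 @ $10.00 + 82 @ $11.75 = $7,524.60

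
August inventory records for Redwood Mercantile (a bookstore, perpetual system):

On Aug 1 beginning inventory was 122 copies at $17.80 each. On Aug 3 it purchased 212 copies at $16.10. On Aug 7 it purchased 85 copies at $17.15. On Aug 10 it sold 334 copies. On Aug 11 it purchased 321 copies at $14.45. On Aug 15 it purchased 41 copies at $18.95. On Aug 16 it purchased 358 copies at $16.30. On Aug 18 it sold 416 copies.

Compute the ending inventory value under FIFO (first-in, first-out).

Ending inventory = $6,422.85

Aug 10, 334 sold [FIFO — oldest first]: 122 @ $17.80 + 212 @ $16.10 = $5,584.80
Aug 18, 416 sold [FIFO — oldest first]: 85 @ $17.15 + 321 @ $14.45 + 10 @ $18.95 = $6,285.70
Total COGS = $5,584.80 + $6,285.70 = $11,870.50
Ending inventory: 31 @ $18.95 + 358 @ $16.30 = $6,422.85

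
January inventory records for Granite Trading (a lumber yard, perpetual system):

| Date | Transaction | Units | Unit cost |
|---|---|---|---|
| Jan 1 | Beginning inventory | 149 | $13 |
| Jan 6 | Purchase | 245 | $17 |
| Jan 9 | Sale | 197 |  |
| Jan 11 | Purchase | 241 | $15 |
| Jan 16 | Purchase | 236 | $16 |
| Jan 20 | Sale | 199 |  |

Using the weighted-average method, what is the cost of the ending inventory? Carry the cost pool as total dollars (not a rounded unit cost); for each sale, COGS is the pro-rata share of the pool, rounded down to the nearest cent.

Ending inventory = $7,358.98

After Jan 1: 149 on hand, pool $1,937.00 (≈ $13.0000 each)
After Jan 6: 394 on hand, pool $6,102.00 (≈ $15.4873 each)
Jan 9, sell 197: 197/394 × $6,102.00 → $3,051.00
After Jan 11: 438 on hand, pool $6,666.00 (≈ $15.2192 each)
After Jan 16: 674 on hand, pool $10,442.00 (≈ $15.4926 each)
Jan 20, sell 199: 199/674 × $10,442.00 → $3,083.02
Total COGS = $3,051.00 + $3,083.02 = $6,134.02
Ending inventory (cost pool remaining) = $7,358.98
Check: goods available $13,493.00 = COGS $6,134.02 + ending $7,358.98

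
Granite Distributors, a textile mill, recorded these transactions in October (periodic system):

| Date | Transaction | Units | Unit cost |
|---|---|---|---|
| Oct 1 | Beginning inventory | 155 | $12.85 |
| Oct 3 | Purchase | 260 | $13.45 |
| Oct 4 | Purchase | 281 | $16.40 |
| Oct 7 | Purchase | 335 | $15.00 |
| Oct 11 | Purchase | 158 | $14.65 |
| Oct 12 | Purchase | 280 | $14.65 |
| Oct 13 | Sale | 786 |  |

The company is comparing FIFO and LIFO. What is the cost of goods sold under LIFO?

FIFO COGS: 155 @ $12.85 + 260 @ $13.45 + 281 @ $16.40 + 90 @ $15.00 = $11,447.15
LIFO COGS: 280 @ $14.65 + 158 @ $14.65 + 335 @ $15.00 + 13 @ $16.40 = $11,654.90

COGS = $11,654.90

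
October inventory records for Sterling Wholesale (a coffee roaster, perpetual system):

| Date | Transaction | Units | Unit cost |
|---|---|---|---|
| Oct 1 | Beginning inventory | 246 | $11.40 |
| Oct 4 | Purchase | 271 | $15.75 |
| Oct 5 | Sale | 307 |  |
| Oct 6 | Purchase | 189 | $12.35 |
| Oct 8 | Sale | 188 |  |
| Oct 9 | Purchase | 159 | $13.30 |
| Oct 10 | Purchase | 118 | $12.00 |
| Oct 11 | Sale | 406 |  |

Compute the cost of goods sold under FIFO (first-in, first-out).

Oct 5, 307 sold [FIFO — oldest first]: 246 @ $11.40 + 61 @ $15.75 = $3,765.15
Oct 8, 188 sold [FIFO — oldest first]: 188 @ $15.75 = $2,961.00
Oct 11, 406 sold [FIFO — oldest first]: 22 @ $15.75 + 189 @ $12.35 + 159 @ $13.30 + 36 @ $12.00 = $5,227.35
Total COGS = $3,765.15 + $2,961.00 + $5,227.35 = $11,953.50
Ending inventory: 82 @ $12.00 = $984.00
Check: goods available $12,937.50 = COGS $11,953.50 + ending $984.00

COGS = $11,953.50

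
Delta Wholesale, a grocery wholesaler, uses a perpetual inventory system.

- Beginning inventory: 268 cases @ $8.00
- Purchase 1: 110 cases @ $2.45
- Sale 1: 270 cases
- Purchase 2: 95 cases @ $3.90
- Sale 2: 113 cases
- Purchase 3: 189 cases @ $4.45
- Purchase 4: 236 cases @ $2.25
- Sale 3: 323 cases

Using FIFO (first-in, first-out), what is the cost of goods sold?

Sale 1 (270) [FIFO — oldest first]: 268 @ $8.00 + 2 @ $2.45 = $2,148.90
Sale 2 (113) [FIFO — oldest first]: 108 @ $2.45 + 5 @ $3.90 = $284.10
Sale 3 (323) [FIFO — oldest first]: 90 @ $3.90 + 189 @ $4.45 + 44 @ $2.25 = $1,291.05
Total COGS = $2,148.90 + $284.10 + $1,291.05 = $3,724.05
Ending inventory: 192 @ $2.25 = $432.00

COGS = $3,724.05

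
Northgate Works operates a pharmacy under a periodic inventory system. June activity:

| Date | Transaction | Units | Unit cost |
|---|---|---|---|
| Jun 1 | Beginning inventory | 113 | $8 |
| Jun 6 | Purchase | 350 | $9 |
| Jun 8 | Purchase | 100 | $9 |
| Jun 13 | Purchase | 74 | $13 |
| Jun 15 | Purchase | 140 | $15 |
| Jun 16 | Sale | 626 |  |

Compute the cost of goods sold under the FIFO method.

COGS = $5,773

Jun 16, 626 sold [FIFO — oldest first]: 113 @ $8 + 350 @ $9 + 100 @ $9 + 63 @ $13 = $5,773
Ending inventory: 11 @ $13 + 140 @ $15 = $2,243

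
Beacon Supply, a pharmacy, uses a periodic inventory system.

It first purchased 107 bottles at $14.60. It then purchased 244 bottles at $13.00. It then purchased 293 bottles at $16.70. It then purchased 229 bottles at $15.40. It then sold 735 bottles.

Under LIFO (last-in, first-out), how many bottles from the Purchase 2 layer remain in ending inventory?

Sale 1 (735) [LIFO — newest first]: 229 @ $15.40 + 293 @ $16.70 + 213 @ $13.00 = $11,188.70
Ending inventory: 107 @ $14.60 + 31 @ $13.00 = $1,965.20

31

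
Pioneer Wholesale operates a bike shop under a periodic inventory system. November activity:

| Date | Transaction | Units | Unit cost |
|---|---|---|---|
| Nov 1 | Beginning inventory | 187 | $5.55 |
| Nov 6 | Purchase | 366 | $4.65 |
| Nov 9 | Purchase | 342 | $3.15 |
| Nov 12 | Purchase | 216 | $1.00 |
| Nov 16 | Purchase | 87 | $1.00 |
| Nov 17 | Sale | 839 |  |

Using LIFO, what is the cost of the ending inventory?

Nov 17, 839 sold [LIFO — newest first]: 87 @ $1.00 + 216 @ $1.00 + 342 @ $3.15 + 194 @ $4.65 = $2,282.40
Ending inventory: 187 @ $5.55 + 172 @ $4.65 = $1,837.65
Check: goods available $4,120.05 = COGS $2,282.40 + ending $1,837.65

Ending inventory = $1,837.65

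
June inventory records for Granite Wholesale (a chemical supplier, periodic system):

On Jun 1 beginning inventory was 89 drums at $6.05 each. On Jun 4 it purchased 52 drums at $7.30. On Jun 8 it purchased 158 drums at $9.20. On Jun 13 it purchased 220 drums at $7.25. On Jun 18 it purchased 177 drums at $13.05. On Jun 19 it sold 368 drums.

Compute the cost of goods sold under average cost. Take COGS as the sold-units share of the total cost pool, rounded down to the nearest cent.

COGS = $3,318.60

Jun 19, sell 368: 368/696 × $6,276.50 → $3,318.60
Ending inventory (cost pool remaining) = $2,957.90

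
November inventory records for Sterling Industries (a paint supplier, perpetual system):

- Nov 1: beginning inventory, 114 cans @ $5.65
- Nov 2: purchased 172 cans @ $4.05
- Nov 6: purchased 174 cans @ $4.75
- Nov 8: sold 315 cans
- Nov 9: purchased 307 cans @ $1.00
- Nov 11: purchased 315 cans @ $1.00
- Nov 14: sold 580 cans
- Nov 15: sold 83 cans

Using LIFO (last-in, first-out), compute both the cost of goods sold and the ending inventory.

COGS = $2,201.60; ending inventory = $587.60

Nov 8, 315 sold [LIFO — newest first]: 174 @ $4.75 + 141 @ $4.05 = $1,397.55
Nov 14, 580 sold [LIFO — newest first]: 315 @ $1.00 + 265 @ $1.00 = $580.00
Nov 15, 83 sold [LIFO — newest first]: 42 @ $1.00 + 31 @ $4.05 + 10 @ $5.65 = $224.05
Total COGS = $1,397.55 + $580.00 + $224.05 = $2,201.60
Ending inventory: 104 @ $5.65 = $587.60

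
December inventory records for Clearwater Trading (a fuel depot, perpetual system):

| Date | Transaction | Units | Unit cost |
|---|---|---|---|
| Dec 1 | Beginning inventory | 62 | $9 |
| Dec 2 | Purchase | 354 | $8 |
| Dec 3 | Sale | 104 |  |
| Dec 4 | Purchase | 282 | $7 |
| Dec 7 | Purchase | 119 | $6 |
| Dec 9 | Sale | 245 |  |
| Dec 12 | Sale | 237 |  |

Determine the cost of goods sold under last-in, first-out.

Dec 3, 104 sold [LIFO — newest first]: 104 @ $8 = $832
Dec 9, 245 sold [LIFO — newest first]: 119 @ $6 + 126 @ $7 = $1,596
Dec 12, 237 sold [LIFO — newest first]: 156 @ $7 + 81 @ $8 = $1,740
Total COGS = $832 + $1,596 + $1,740 = $4,168
Ending inventory: 62 @ $9 + 169 @ $8 = $1,910
Check: goods available $6,078 = COGS $4,168 + ending $1,910

COGS = $4,168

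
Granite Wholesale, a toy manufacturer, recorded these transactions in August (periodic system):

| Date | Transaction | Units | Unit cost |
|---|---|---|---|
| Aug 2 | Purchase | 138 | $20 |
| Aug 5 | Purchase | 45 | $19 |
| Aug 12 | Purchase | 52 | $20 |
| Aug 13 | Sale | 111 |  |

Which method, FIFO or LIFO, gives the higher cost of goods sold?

FIFO

FIFO COGS: 111 @ $20 = $2,220
LIFO COGS: 52 @ $20 + 45 @ $19 + 14 @ $20 = $2,175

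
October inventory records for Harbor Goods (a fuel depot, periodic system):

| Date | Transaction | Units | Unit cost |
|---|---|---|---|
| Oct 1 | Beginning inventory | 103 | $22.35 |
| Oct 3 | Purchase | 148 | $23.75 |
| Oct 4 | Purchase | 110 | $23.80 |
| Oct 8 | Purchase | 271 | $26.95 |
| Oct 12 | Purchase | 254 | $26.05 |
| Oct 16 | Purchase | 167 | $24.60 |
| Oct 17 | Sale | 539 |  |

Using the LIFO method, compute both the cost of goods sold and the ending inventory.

COGS = $13,905.00; ending inventory = $12,558.40

Oct 17, 539 sold [LIFO — newest first]: 167 @ $24.60 + 254 @ $26.05 + 118 @ $26.95 = $13,905.00
Ending inventory: 103 @ $22.35 + 148 @ $23.75 + 110 @ $23.80 + 153 @ $26.95 = $12,558.40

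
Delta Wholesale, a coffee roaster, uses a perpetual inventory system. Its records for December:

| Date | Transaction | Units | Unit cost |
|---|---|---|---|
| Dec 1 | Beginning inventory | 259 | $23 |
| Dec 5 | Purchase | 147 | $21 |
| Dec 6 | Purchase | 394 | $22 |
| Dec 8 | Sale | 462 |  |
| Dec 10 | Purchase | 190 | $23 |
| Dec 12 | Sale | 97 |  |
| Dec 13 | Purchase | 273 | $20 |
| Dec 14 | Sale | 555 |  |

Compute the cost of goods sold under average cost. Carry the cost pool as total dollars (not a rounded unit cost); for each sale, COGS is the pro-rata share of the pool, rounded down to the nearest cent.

After Dec 1: 259 on hand, pool $5,957.00 (≈ $23.0000 each)
After Dec 5: 406 on hand, pool $9,044.00 (≈ $22.2759 each)
After Dec 6: 800 on hand, pool $17,712.00 (≈ $22.1400 each)
Dec 8, sell 462: 462/800 × $17,712.00 → $10,228.68
After Dec 10: 528 on hand, pool $11,853.32 (≈ $22.4495 each)
Dec 12, sell 97: 97/528 × $11,853.32 → $2,177.59
After Dec 13: 704 on hand, pool $15,135.73 (≈ $21.4996 each)
Dec 14, sell 555: 555/704 × $15,135.73 → $11,932.28
Total COGS = $10,228.68 + $2,177.59 + $11,932.28 = $24,338.55
Ending inventory (cost pool remaining) = $3,203.45

COGS = $24,338.55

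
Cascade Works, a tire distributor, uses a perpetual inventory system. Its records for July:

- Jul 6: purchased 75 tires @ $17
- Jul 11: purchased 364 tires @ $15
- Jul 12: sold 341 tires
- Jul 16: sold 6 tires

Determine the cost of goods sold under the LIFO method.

COGS = $5,205

Jul 12, 341 sold [LIFO — newest first]: 341 @ $15 = $5,115
Jul 16, 6 sold [LIFO — newest first]: 6 @ $15 = $90
Total COGS = $5,115 + $90 = $5,205
Ending inventory: 75 @ $17 + 17 @ $15 = $1,530
Check: goods available $6,735 = COGS $5,205 + ending $1,530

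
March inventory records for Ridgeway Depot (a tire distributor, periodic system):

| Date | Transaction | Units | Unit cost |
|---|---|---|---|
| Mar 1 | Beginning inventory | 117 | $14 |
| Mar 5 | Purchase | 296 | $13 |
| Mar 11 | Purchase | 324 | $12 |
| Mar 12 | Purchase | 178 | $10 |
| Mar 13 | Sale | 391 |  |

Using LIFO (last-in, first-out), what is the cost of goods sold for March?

COGS = $4,336

Mar 13, 391 sold [LIFO — newest first]: 178 @ $10 + 213 @ $12 = $4,336
Ending inventory: 117 @ $14 + 296 @ $13 + 111 @ $12 = $6,818
Check: goods available $11,154 = COGS $4,336 + ending $6,818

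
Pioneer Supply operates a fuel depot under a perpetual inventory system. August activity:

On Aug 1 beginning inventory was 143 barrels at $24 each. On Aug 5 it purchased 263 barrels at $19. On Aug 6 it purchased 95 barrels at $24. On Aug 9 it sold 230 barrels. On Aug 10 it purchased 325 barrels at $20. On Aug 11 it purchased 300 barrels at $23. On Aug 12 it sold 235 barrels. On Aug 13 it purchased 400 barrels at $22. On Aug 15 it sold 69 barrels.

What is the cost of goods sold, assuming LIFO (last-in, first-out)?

COGS = $11,768

Aug 9, 230 sold [LIFO — newest first]: 95 @ $24 + 135 @ $19 = $4,845
Aug 12, 235 sold [LIFO — newest first]: 235 @ $23 = $5,405
Aug 15, 69 sold [LIFO — newest first]: 69 @ $22 = $1,518
Total COGS = $4,845 + $5,405 + $1,518 = $11,768
Ending inventory: 143 @ $24 + 128 @ $19 + 325 @ $20 + 65 @ $23 + 331 @ $22 = $21,141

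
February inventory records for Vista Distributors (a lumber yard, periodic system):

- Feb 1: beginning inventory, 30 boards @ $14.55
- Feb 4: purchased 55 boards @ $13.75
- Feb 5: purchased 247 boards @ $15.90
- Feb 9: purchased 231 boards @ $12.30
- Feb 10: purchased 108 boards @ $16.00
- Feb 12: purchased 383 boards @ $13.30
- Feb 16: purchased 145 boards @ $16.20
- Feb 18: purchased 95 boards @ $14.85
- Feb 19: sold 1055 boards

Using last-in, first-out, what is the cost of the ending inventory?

Feb 19, 1055 sold [LIFO — newest first]: 95 @ $14.85 + 145 @ $16.20 + 383 @ $13.30 + 108 @ $16.00 + 231 @ $12.30 + 93 @ $15.90 = $14,901.65
Ending inventory: 30 @ $14.55 + 55 @ $13.75 + 154 @ $15.90 = $3,641.35
Check: goods available $18,543.00 = COGS $14,901.65 + ending $3,641.35

Ending inventory = $3,641.35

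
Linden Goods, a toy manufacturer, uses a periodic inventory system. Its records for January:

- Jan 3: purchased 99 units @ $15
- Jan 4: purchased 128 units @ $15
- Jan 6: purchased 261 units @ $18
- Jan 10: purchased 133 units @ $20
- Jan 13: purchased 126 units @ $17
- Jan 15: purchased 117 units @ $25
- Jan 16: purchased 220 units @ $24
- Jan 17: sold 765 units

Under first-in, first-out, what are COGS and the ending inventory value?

Jan 17, 765 sold [FIFO — oldest first]: 99 @ $15 + 128 @ $15 + 261 @ $18 + 133 @ $20 + 126 @ $17 + 18 @ $25 = $13,355
Ending inventory: 99 @ $25 + 220 @ $24 = $7,755
Check: goods available $21,110 = COGS $13,355 + ending $7,755

COGS = $13,355; ending inventory = $7,755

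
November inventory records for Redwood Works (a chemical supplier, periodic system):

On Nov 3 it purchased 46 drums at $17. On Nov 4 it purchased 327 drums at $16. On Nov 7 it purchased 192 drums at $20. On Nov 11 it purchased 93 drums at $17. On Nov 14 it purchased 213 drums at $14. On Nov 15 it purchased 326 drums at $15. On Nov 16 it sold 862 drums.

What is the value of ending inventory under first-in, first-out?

Ending inventory = $5,016

Nov 16, 862 sold [FIFO — oldest first]: 46 @ $17 + 327 @ $16 + 192 @ $20 + 93 @ $17 + 204 @ $14 = $14,291
Ending inventory: 9 @ $14 + 326 @ $15 = $5,016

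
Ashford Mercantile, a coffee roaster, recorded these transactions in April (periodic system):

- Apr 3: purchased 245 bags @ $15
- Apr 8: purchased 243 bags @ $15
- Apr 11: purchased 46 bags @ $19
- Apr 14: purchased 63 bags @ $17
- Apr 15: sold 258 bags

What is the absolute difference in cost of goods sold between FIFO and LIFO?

$310

FIFO COGS: 245 @ $15 + 13 @ $15 = $3,870
LIFO COGS: 63 @ $17 + 46 @ $19 + 149 @ $15 = $4,180
Difference = |$3,870 − $4,180| = $310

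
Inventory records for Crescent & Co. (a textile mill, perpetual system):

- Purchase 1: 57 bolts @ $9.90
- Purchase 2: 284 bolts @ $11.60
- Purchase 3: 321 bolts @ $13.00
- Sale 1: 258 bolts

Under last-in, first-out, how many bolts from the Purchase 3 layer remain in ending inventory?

63

Sale 1 (258) [LIFO — newest first]: 258 @ $13.00 = $3,354.00
Ending inventory: 57 @ $9.90 + 284 @ $11.60 + 63 @ $13.00 = $4,677.70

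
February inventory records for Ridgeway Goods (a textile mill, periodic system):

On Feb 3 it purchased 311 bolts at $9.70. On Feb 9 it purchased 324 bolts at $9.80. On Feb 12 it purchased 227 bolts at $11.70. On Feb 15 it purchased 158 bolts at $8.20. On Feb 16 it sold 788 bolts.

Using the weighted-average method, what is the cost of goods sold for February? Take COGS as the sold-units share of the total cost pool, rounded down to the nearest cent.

COGS = $7,836.27

Feb 16, sell 788: 788/1020 × $10,143.40 → $7,836.27
Ending inventory (cost pool remaining) = $2,307.13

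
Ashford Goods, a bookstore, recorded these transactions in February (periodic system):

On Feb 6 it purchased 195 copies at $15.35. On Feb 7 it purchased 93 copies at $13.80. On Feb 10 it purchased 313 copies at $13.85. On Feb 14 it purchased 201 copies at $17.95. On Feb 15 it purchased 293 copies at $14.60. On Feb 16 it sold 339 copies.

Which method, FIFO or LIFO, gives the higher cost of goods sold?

LIFO

FIFO COGS: 195 @ $15.35 + 93 @ $13.80 + 51 @ $13.85 = $4,983.00
LIFO COGS: 293 @ $14.60 + 46 @ $17.95 = $5,103.50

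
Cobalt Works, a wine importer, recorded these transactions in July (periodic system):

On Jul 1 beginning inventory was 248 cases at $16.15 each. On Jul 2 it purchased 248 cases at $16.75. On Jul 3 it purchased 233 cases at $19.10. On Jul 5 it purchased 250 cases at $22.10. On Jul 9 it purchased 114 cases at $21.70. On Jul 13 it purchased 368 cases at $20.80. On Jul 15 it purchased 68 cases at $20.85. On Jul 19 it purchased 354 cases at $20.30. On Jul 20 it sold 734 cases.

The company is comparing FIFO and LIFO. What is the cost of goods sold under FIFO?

FIFO COGS: 248 @ $16.15 + 248 @ $16.75 + 233 @ $19.10 + 5 @ $22.10 = $12,720.00
LIFO COGS: 354 @ $20.30 + 68 @ $20.85 + 312 @ $20.80 = $15,093.60

COGS = $12,720.00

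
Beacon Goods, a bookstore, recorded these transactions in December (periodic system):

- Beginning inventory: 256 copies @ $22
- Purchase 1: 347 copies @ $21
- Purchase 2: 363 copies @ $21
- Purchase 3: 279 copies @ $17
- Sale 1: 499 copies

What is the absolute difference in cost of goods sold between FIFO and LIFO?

$1,372

FIFO COGS: 256 @ $22 + 243 @ $21 = $10,735
LIFO COGS: 279 @ $17 + 220 @ $21 = $9,363
Difference = |$10,735 − $9,363| = $1,372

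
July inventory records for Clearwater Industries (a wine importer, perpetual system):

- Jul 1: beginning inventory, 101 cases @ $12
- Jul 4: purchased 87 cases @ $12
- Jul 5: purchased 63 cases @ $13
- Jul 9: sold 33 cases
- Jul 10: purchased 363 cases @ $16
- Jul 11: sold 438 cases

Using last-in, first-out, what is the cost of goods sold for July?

COGS = $7,167

Jul 9, 33 sold [LIFO — newest first]: 33 @ $13 = $429
Jul 11, 438 sold [LIFO — newest first]: 363 @ $16 + 30 @ $13 + 45 @ $12 = $6,738
Total COGS = $429 + $6,738 = $7,167
Ending inventory: 101 @ $12 + 42 @ $12 = $1,716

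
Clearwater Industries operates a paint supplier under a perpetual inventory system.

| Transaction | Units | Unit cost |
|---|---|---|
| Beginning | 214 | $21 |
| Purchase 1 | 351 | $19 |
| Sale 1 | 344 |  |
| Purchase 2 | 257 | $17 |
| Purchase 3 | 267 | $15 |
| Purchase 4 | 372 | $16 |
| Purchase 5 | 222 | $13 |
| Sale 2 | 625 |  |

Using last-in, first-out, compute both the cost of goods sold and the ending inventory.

Sale 1 (344) [LIFO — newest first]: 344 @ $19 = $6,536
Sale 2 (625) [LIFO — newest first]: 222 @ $13 + 372 @ $16 + 31 @ $15 = $9,303
Total COGS = $6,536 + $9,303 = $15,839
Ending inventory: 214 @ $21 + 7 @ $19 + 257 @ $17 + 236 @ $15 = $12,536
Check: goods available $28,375 = COGS $15,839 + ending $12,536

COGS = $15,839; ending inventory = $12,536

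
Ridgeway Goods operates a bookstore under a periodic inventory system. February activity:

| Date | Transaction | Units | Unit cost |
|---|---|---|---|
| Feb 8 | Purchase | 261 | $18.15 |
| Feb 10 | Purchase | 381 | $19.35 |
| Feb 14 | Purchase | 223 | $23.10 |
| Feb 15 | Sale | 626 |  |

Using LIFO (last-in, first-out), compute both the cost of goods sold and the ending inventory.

COGS = $12,922.95; ending inventory = $4,337.85

Feb 15, 626 sold [LIFO — newest first]: 223 @ $23.10 + 381 @ $19.35 + 22 @ $18.15 = $12,922.95
Ending inventory: 239 @ $18.15 = $4,337.85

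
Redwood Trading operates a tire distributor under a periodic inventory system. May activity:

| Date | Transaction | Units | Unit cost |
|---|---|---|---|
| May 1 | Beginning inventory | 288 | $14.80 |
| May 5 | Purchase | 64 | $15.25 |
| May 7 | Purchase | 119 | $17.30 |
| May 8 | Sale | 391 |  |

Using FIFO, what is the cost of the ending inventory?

Ending inventory = $1,384.00

May 8, 391 sold [FIFO — oldest first]: 288 @ $14.80 + 64 @ $15.25 + 39 @ $17.30 = $5,913.10
Ending inventory: 80 @ $17.30 = $1,384.00
Check: goods available $7,297.10 = COGS $5,913.10 + ending $1,384.00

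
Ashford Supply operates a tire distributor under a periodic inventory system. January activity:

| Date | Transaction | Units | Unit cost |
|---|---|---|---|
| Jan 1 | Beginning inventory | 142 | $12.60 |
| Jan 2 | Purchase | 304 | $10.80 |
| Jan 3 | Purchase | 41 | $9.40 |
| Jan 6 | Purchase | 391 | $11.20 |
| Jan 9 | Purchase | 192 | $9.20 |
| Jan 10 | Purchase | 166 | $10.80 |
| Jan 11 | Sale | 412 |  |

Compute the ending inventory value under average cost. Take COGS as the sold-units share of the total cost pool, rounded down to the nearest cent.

Ending inventory = $8,930.80

Jan 11, sell 412: 412/1236 × $13,396.20 → $4,465.40
Ending inventory (cost pool remaining) = $8,930.80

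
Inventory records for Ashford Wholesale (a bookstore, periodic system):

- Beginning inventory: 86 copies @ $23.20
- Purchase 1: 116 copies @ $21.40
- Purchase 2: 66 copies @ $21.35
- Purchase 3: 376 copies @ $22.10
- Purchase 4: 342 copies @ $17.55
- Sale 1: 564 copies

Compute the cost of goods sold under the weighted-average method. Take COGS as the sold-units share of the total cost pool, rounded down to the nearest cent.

COGS = $11,553.64

Sale 1, sell 564: 564/986 × $20,198.40 → $11,553.64
Ending inventory (cost pool remaining) = $8,644.76
Check: goods available $20,198.40 = COGS $11,553.64 + ending $8,644.76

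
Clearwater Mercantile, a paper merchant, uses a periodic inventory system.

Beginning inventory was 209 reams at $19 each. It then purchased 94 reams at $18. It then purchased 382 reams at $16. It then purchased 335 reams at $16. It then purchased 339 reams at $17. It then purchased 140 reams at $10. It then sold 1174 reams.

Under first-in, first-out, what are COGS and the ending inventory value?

Sale 1 (1174) [FIFO — oldest first]: 209 @ $19 + 94 @ $18 + 382 @ $16 + 335 @ $16 + 154 @ $17 = $19,753
Ending inventory: 185 @ $17 + 140 @ $10 = $4,545
Check: goods available $24,298 = COGS $19,753 + ending $4,545

COGS = $19,753; ending inventory = $4,545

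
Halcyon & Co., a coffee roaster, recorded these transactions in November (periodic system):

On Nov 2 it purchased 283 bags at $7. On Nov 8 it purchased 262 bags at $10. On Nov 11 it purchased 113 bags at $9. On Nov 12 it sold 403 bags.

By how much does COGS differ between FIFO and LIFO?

$652

FIFO COGS: 283 @ $7 + 120 @ $10 = $3,181
LIFO COGS: 113 @ $9 + 262 @ $10 + 28 @ $7 = $3,833
Difference = |$3,181 − $3,833| = $652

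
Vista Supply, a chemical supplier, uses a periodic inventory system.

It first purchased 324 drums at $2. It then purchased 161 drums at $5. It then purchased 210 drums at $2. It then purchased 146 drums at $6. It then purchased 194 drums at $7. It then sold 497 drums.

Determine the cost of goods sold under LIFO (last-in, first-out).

COGS = $2,548

Sale 1 (497) [LIFO — newest first]: 194 @ $7 + 146 @ $6 + 157 @ $2 = $2,548
Ending inventory: 324 @ $2 + 161 @ $5 + 53 @ $2 = $1,559
Check: goods available $4,107 = COGS $2,548 + ending $1,559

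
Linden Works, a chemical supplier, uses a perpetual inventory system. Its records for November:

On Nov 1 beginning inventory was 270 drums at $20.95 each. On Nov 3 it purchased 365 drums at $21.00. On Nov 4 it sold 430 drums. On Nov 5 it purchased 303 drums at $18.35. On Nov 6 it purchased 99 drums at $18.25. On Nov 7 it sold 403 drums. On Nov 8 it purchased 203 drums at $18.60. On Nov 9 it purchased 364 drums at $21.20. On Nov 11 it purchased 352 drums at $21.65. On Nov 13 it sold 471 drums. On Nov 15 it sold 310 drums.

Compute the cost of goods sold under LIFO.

Nov 4, 430 sold [LIFO — newest first]: 365 @ $21.00 + 65 @ $20.95 = $9,026.75
Nov 7, 403 sold [LIFO — newest first]: 99 @ $18.25 + 303 @ $18.35 + 1 @ $20.95 = $7,387.75
Nov 13, 471 sold [LIFO — newest first]: 352 @ $21.65 + 119 @ $21.20 = $10,143.60
Nov 15, 310 sold [LIFO — newest first]: 245 @ $21.20 + 65 @ $18.60 = $6,403.00
Total COGS = $9,026.75 + $7,387.75 + $10,143.60 + $6,403.00 = $32,961.10
Ending inventory: 204 @ $20.95 + 138 @ $18.60 = $6,840.60

COGS = $32,961.10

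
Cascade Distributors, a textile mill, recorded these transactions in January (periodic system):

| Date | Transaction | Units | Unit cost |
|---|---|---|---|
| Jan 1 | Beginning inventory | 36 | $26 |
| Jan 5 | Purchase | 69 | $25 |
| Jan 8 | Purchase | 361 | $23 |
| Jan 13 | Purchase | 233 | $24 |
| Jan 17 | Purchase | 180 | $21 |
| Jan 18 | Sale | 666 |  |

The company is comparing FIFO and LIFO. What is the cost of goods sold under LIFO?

COGS = $15,191

FIFO COGS: 36 @ $26 + 69 @ $25 + 361 @ $23 + 200 @ $24 = $15,764
LIFO COGS: 180 @ $21 + 233 @ $24 + 253 @ $23 = $15,191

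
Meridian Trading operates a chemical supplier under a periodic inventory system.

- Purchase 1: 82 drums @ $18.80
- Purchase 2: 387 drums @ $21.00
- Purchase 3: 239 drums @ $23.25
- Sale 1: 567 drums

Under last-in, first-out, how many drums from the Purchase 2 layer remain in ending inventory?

59

Sale 1 (567) [LIFO — newest first]: 239 @ $23.25 + 328 @ $21.00 = $12,444.75
Ending inventory: 82 @ $18.80 + 59 @ $21.00 = $2,780.60
Check: goods available $15,225.35 = COGS $12,444.75 + ending $2,780.60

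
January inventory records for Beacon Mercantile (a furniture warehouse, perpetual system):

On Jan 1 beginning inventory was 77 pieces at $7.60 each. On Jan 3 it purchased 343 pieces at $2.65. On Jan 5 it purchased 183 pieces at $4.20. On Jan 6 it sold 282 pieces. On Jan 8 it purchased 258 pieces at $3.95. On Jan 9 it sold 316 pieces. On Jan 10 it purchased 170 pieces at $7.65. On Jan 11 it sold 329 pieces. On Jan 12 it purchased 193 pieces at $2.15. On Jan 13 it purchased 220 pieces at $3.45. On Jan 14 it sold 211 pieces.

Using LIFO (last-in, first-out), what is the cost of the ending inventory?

Jan 6, 282 sold [LIFO — newest first]: 183 @ $4.20 + 99 @ $2.65 = $1,030.95
Jan 9, 316 sold [LIFO — newest first]: 258 @ $3.95 + 58 @ $2.65 = $1,172.80
Jan 11, 329 sold [LIFO — newest first]: 170 @ $7.65 + 159 @ $2.65 = $1,721.85
Jan 14, 211 sold [LIFO — newest first]: 211 @ $3.45 = $727.95
Total COGS = $1,030.95 + $1,172.80 + $1,721.85 + $727.95 = $4,653.55
Ending inventory: 77 @ $7.60 + 27 @ $2.65 + 193 @ $2.15 + 9 @ $3.45 = $1,102.75

Ending inventory = $1,102.75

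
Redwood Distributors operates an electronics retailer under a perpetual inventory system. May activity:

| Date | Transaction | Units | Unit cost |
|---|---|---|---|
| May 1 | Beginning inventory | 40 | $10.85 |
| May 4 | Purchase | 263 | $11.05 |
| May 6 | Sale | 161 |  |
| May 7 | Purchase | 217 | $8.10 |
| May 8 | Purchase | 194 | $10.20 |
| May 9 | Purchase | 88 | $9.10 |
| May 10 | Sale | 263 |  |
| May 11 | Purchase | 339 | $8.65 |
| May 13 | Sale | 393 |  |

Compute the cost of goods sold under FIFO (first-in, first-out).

May 6, 161 sold [FIFO — oldest first]: 40 @ $10.85 + 121 @ $11.05 = $1,771.05
May 10, 263 sold [FIFO — oldest first]: 142 @ $11.05 + 121 @ $8.10 = $2,549.20
May 13, 393 sold [FIFO — oldest first]: 96 @ $8.10 + 194 @ $10.20 + 88 @ $9.10 + 15 @ $8.65 = $3,686.95
Total COGS = $1,771.05 + $2,549.20 + $3,686.95 = $8,007.20
Ending inventory: 324 @ $8.65 = $2,802.60

COGS = $8,007.20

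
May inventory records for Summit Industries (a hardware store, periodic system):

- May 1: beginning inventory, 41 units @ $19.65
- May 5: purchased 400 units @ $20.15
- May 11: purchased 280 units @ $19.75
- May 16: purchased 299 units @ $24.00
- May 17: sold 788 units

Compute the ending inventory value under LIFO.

Ending inventory = $4,654.30

May 17, 788 sold [LIFO — newest first]: 299 @ $24.00 + 280 @ $19.75 + 209 @ $20.15 = $16,917.35
Ending inventory: 41 @ $19.65 + 191 @ $20.15 = $4,654.30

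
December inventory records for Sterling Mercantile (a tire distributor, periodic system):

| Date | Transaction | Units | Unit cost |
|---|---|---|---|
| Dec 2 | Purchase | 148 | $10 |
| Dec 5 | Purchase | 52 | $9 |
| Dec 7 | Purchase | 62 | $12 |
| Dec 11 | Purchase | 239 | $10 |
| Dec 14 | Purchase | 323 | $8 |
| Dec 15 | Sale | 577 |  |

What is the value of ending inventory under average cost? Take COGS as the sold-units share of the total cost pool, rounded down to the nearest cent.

Dec 15, sell 577: 577/824 × $7,666.00 → $5,368.06
Ending inventory (cost pool remaining) = $2,297.94

Ending inventory = $2,297.94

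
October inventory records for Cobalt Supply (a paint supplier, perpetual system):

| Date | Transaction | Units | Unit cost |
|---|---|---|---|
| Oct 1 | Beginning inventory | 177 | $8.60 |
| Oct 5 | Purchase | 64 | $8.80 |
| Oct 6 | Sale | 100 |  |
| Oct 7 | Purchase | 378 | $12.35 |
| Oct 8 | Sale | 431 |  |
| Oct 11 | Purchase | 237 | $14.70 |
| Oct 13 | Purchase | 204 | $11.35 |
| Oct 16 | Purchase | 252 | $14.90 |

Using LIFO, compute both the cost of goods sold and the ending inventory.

COGS = $5,996.90; ending inventory = $10,310.90

Oct 6, 100 sold [LIFO — newest first]: 64 @ $8.80 + 36 @ $8.60 = $872.80
Oct 8, 431 sold [LIFO — newest first]: 378 @ $12.35 + 53 @ $8.60 = $5,124.10
Total COGS = $872.80 + $5,124.10 = $5,996.90
Ending inventory: 88 @ $8.60 + 237 @ $14.70 + 204 @ $11.35 + 252 @ $14.90 = $10,310.90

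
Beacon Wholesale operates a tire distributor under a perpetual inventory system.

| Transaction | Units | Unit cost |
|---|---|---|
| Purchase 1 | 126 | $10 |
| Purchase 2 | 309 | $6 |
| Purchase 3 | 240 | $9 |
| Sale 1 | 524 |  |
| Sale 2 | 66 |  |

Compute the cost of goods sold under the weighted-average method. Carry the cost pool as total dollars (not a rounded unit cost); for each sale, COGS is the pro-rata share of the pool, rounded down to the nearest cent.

After Purchase 1: 126 on hand, pool $1,260.00 (≈ $10.0000 each)
After Purchase 2: 435 on hand, pool $3,114.00 (≈ $7.1586 each)
After Purchase 3: 675 on hand, pool $5,274.00 (≈ $7.8133 each)
Sale 1, sell 524: 524/675 × $5,274.00 → $4,094.18
Sale 2, sell 66: 66/151 × $1,179.82 → $515.68
Total COGS = $4,094.18 + $515.68 = $4,609.86
Ending inventory (cost pool remaining) = $664.14

COGS = $4,609.86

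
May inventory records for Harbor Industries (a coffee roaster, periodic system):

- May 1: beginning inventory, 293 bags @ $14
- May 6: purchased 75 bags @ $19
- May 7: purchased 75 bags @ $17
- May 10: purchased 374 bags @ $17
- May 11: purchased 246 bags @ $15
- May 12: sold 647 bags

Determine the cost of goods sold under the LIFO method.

May 12, 647 sold [LIFO — newest first]: 246 @ $15 + 374 @ $17 + 27 @ $17 = $10,507
Ending inventory: 293 @ $14 + 75 @ $19 + 48 @ $17 = $6,343

COGS = $10,507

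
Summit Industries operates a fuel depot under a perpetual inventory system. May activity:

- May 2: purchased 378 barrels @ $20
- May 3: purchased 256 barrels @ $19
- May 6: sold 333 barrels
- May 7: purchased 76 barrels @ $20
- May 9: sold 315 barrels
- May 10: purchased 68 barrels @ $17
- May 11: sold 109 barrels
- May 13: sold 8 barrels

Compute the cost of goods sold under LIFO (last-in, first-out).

COGS = $14,840

May 6, 333 sold [LIFO — newest first]: 256 @ $19 + 77 @ $20 = $6,404
May 9, 315 sold [LIFO — newest first]: 76 @ $20 + 239 @ $20 = $6,300
May 11, 109 sold [LIFO — newest first]: 68 @ $17 + 41 @ $20 = $1,976
May 13, 8 sold [LIFO — newest first]: 8 @ $20 = $160
Total COGS = $6,404 + $6,300 + $1,976 + $160 = $14,840
Ending inventory: 13 @ $20 = $260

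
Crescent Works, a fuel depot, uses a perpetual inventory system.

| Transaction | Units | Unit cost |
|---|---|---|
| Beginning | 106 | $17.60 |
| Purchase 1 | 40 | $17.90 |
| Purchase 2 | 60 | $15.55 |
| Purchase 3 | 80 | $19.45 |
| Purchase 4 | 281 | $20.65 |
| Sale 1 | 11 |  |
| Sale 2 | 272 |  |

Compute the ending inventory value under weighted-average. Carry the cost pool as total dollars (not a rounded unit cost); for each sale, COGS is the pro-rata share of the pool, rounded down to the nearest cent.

After Beginning: 106 on hand, pool $1,865.60 (≈ $17.6000 each)
After Purchase 1: 146 on hand, pool $2,581.60 (≈ $17.6822 each)
After Purchase 2: 206 on hand, pool $3,514.60 (≈ $17.0612 each)
After Purchase 3: 286 on hand, pool $5,070.60 (≈ $17.7294 each)
After Purchase 4: 567 on hand, pool $10,873.25 (≈ $19.1768 each)
Sale 1, sell 11: 11/567 × $10,873.25 → $210.94
Sale 2, sell 272: 272/556 × $10,662.31 → $5,216.09
Total COGS = $210.94 + $5,216.09 = $5,427.03
Ending inventory (cost pool remaining) = $5,446.22

Ending inventory = $5,446.22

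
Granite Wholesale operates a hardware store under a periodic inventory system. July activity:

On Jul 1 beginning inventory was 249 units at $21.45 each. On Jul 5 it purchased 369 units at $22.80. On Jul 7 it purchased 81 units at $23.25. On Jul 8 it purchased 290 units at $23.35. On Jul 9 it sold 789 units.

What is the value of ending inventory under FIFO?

Jul 9, 789 sold [FIFO — oldest first]: 249 @ $21.45 + 369 @ $22.80 + 81 @ $23.25 + 90 @ $23.35 = $17,739.00
Ending inventory: 200 @ $23.35 = $4,670.00

Ending inventory = $4,670.00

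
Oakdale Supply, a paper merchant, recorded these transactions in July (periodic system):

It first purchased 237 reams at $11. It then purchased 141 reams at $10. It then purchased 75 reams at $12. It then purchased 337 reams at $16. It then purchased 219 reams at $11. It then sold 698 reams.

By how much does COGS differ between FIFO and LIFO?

FIFO COGS: 237 @ $11 + 141 @ $10 + 75 @ $12 + 245 @ $16 = $8,837
LIFO COGS: 219 @ $11 + 337 @ $16 + 75 @ $12 + 67 @ $10 = $9,371
Difference = |$8,837 − $9,371| = $534

$534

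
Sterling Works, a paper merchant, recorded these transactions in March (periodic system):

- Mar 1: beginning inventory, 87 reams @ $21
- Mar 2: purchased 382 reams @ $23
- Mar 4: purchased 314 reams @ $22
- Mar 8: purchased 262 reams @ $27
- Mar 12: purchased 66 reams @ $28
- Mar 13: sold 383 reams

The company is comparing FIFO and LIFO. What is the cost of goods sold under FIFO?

FIFO COGS: 87 @ $21 + 296 @ $23 = $8,635
LIFO COGS: 66 @ $28 + 262 @ $27 + 55 @ $22 = $10,132

COGS = $8,635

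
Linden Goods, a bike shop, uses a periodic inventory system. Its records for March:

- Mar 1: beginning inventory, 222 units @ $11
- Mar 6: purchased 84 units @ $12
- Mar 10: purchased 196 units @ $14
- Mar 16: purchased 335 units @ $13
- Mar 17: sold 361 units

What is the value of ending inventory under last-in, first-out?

Ending inventory = $5,830

Mar 17, 361 sold [LIFO — newest first]: 335 @ $13 + 26 @ $14 = $4,719
Ending inventory: 222 @ $11 + 84 @ $12 + 170 @ $14 = $5,830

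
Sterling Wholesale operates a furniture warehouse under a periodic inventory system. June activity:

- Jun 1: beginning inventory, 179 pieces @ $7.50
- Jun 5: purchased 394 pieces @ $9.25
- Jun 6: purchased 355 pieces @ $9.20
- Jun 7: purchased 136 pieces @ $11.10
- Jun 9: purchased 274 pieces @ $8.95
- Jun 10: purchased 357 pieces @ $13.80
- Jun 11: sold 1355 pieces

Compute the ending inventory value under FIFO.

Jun 11, 1355 sold [FIFO — oldest first]: 179 @ $7.50 + 394 @ $9.25 + 355 @ $9.20 + 136 @ $11.10 + 274 @ $8.95 + 17 @ $13.80 = $12,449.50
Ending inventory: 340 @ $13.80 = $4,692.00
Check: goods available $17,141.50 = COGS $12,449.50 + ending $4,692.00

Ending inventory = $4,692.00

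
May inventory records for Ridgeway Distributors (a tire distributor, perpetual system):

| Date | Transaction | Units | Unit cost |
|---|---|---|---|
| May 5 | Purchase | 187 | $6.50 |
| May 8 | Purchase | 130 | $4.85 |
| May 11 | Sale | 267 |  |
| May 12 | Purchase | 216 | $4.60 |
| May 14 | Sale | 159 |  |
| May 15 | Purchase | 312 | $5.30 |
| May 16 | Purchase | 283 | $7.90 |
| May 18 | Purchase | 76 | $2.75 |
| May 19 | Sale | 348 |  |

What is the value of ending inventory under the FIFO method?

Ending inventory = $2,821.00

May 11, 267 sold [FIFO — oldest first]: 187 @ $6.50 + 80 @ $4.85 = $1,603.50
May 14, 159 sold [FIFO — oldest first]: 50 @ $4.85 + 109 @ $4.60 = $743.90
May 19, 348 sold [FIFO — oldest first]: 107 @ $4.60 + 241 @ $5.30 = $1,769.50
Total COGS = $1,603.50 + $743.90 + $1,769.50 = $4,116.90
Ending inventory: 71 @ $5.30 + 283 @ $7.90 + 76 @ $2.75 = $2,821.00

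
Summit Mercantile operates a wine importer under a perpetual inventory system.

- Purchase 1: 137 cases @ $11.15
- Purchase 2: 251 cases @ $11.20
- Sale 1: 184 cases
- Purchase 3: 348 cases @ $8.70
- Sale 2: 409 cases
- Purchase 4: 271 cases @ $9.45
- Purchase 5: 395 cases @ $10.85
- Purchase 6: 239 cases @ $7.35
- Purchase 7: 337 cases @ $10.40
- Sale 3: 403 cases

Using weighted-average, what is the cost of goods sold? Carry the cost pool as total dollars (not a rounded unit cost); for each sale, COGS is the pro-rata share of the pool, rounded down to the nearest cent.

COGS = $9,914.40

After Purchase 1: 137 on hand, pool $1,527.55 (≈ $11.1500 each)
After Purchase 2: 388 on hand, pool $4,338.75 (≈ $11.1823 each)
Sale 1, sell 184: 184/388 × $4,338.75 → $2,057.55
After Purchase 3: 552 on hand, pool $5,308.80 (≈ $9.6174 each)
Sale 2, sell 409: 409/552 × $5,308.80 → $3,933.51
After Purchase 4: 414 on hand, pool $3,936.24 (≈ $9.5078 each)
After Purchase 5: 809 on hand, pool $8,221.99 (≈ $10.1632 each)
After Purchase 6: 1048 on hand, pool $9,978.64 (≈ $9.5216 each)
After Purchase 7: 1385 on hand, pool $13,483.44 (≈ $9.7353 each)
Sale 3, sell 403: 403/1385 × $13,483.44 → $3,923.34
Total COGS = $2,057.55 + $3,933.51 + $3,923.34 = $9,914.40
Ending inventory (cost pool remaining) = $9,560.10
Check: goods available $19,474.50 = COGS $9,914.40 + ending $9,560.10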